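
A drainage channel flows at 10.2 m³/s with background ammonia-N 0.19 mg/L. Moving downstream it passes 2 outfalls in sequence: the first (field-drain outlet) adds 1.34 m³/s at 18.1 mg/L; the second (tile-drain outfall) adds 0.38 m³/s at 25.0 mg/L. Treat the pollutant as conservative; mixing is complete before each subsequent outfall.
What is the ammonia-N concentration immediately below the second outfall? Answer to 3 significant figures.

2.99 mg/L

Outfall 1: combined Q = 11.54 m³/s; C = (10.20·0.1900 + 1.340·18.10)/11.54 = 2.270 mg/L.
Outfall 2: combined Q = 11.92 m³/s; C = (11.54·2.270 + 0.3800·25.00)/11.92 = 2.994 mg/L.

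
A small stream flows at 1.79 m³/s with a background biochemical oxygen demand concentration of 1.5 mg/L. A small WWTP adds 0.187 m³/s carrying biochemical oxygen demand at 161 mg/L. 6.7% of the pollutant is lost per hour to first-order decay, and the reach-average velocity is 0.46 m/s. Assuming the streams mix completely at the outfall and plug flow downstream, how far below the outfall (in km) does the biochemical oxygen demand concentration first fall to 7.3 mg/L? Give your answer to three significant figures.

19.6 km

Flow-weighted average: C = (1.790·1.500 + 0.1870·161.0) / 1.977 = 32.79/1.977 = 16.59 mg/L.
6.7%/h lost → k = −ln(1 − 0.067) = 0.06935 h⁻¹.
Set 16.59·exp(−k·t) = 7.3 → t = ln(16.59/7.3)/k = 42600 s = 11.83 h.
Distance = v·t = 0.46·42600 = 19600 m = 19.60 km.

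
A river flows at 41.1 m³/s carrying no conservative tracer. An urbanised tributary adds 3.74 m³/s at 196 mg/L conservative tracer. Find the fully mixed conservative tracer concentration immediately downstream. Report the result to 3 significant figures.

Mass balance: C = (41.10·0 + 3.740·196.0) / 44.84 = 733.0/44.84 = 16.35 mg/L.

16.3 mg/L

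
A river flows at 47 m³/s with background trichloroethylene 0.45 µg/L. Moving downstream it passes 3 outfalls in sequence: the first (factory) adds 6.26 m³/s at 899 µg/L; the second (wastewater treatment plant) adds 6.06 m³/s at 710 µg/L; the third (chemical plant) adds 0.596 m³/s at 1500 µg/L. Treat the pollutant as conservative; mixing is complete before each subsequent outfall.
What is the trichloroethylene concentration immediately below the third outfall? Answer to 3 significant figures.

181 µg/L

Below outfall 1: Q → 53.26 m³/s, C = (47.00·0.4500 + 6.260·899.0)/53.26 = 106.1 µg/L.
Below outfall 2: Q → 59.32 m³/s, C = (53.26·106.1 + 6.060·710.0)/59.32 = 167.8 µg/L.
Below outfall 3: Q → 59.92 m³/s, C = (59.32·167.8 + 0.5960·1500)/59.92 = 181.0 µg/L.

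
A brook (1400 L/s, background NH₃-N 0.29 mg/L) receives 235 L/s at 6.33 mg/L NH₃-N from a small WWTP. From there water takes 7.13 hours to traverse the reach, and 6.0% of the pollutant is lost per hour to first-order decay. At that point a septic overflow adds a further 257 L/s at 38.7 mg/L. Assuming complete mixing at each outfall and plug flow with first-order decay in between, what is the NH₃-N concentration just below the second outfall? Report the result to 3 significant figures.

5.90 mg/L

Flow-weighted average: C = (1400·0.2900 + 235.0·6.330) / 1635 = 1894/1635 = 1.158 mg/L; combined flow 1635 L/s.
6.0%/h lost → k = −ln(1 − 0.06) = 0.06188 h⁻¹.
Applying C = C₀e^(−kt): 1.158 × 0.6433 = 0.7450 mg/L.
Second outfall: C = (1635·0.7450 + 257.0·38.70)/1892 = 5.901 mg/L.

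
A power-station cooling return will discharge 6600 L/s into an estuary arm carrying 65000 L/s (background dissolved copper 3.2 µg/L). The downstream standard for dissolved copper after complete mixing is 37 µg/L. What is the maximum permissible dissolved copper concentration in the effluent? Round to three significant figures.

370 µg/L

At the limit, (Qr·Cr + Qe·Cₑ)/(Qr + Qe) = 37:
Cₑ = (71600·37 − 65000·3.200) / 6600 = 369.9 µg/L.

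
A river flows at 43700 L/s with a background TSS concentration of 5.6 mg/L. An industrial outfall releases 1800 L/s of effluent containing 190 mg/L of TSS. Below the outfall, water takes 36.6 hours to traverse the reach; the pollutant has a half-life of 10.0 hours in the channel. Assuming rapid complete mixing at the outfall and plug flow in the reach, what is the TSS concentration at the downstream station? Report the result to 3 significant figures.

Conservation of mass: C = (43700·5.600 + 1800·190.0) / 45500 = 586700/45500 = 12.89 mg/L.
Half-life 10.0 h → k = ln 2 / 10.0 = 0.06931 h⁻¹ = 1.664 d⁻¹.
After decay, C = 12.89 × e^(−kt) = 12.89 × 0.07911 = 1.020 mg/L.

1.02 mg/L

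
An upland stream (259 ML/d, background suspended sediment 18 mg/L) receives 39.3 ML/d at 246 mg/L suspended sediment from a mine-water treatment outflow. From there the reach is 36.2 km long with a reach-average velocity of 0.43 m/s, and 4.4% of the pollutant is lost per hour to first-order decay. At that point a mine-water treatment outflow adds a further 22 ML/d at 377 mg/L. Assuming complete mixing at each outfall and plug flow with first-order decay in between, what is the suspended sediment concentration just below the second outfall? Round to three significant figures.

Mass balance: C = (259.0·18.00 + 39.30·246.0) / 298.3 = 14330/298.3 = 48.04 mg/L; combined flow 298.3 ML/d.
Travel time t = 36.2·1000 / 0.43 = 84190 s = 23.39 h.
4.4%/h lost → k = −ln(1 − 0.044) = 0.04500 h⁻¹.
First-order decay: C = 48.04·exp(−k·t) = 48.04·0.3491 = 16.77 mg/L.
Second outfall: C = (298.3·16.77 + 22.00·377.0)/320.3 = 41.51 mg/L.

41.5 mg/L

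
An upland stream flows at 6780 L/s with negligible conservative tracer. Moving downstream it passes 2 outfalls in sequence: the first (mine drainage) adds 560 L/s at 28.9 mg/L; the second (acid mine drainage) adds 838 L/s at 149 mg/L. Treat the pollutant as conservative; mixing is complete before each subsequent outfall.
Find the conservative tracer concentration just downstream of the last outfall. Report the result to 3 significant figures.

After outfall 1: Q = 6780 + 560.0 = 7340 L/s; C = (6780·0 + 560.0·28.90)/7340 = 2.205 mg/L.
After outfall 2: Q = 7340 + 838.0 = 8178 L/s; C = (7340·2.205 + 838.0·149.0)/8178 = 17.25 mg/L.

17.2 mg/L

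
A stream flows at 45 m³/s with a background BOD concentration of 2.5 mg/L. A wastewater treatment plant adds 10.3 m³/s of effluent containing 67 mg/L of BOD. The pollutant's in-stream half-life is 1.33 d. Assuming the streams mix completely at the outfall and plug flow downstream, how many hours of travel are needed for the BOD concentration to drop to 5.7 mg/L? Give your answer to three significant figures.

43.0 h

Mixed concentration C = ΣQC/ΣQ = (45.00·2.500 + 10.30·67.00) / 55.30 = 802.6/55.30 = 14.51 mg/L.
Half-life 1.33 d → k = ln 2 / 1.33 = 0.5212 d⁻¹.
14.51·exp(−k·t) = 5.7 → t = ln(14.51/5.7)/k = 154900 s = 43.04 h.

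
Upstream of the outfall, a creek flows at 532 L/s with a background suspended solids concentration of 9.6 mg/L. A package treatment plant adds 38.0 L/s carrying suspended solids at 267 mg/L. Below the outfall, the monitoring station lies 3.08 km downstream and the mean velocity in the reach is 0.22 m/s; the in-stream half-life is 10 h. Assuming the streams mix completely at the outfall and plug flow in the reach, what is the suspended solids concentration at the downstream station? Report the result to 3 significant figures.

20.4 mg/L

Mixed concentration C = ΣQC/ΣQ = (532.0·9.600 + 38.00·267.0) / 570.0 = 15250/570.0 = 26.76 mg/L.
Travel time t = 3.08·1000 / 0.22 = 14000 s = 3.889 h.
Half-life 10 h → k = ln 2 / 10 = 0.06931 h⁻¹ = 1.664 d⁻¹.
First-order decay: C = 26.76·exp(−k·t) = 26.76·0.7637 = 20.44 mg/L.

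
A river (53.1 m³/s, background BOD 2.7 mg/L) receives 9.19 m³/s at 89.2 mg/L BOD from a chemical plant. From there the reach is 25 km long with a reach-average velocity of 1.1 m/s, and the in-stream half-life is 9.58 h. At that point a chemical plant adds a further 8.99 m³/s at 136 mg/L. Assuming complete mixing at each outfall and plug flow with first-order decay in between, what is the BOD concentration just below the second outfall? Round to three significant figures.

Mixed concentration C = ΣQC/ΣQ = (53.10·2.700 + 9.190·89.20) / 62.29 = 963.1/62.29 = 15.46 mg/L; combined flow 62.29 m³/s.
Travel time t = 25·1000 / 1.1 = 22730 s = 6.313 h.
Half-life 9.58 h → k = ln 2 / 9.58 = 0.07235 h⁻¹ = 1.736 d⁻¹.
Decay over the reach: 15.46·exp(−kt) = 15.46·0.6333 = 9.792 mg/L.
At the second outfall, C = (62.29·9.792 + 8.990·136.0) / (62.29 + 8.990) = 25.71 mg/L.

25.7 mg/L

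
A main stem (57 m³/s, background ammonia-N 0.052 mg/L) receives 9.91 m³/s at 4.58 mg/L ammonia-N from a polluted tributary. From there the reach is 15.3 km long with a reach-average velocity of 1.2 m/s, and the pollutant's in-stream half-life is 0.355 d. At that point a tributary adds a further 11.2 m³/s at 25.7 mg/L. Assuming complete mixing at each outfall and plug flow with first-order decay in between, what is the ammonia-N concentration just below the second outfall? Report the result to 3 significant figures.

4.15 mg/L

Mass balance: C = (57.00·0.05200 + 9.910·4.580) / 66.91 = 48.35/66.91 = 0.7226 mg/L; combined flow 66.91 m³/s.
Travel time t = 15.3·1000 / 1.2 = 12750 s = 3.542 h.
Half-life 0.355 d → k = ln 2 / 0.355 = 1.953 d⁻¹.
First-order decay: C = 0.7226·exp(−k·t) = 0.7226·0.7497 = 0.5417 mg/L.
Second outfall: C = (66.91·0.5417 + 11.20·25.70)/78.11 = 4.149 mg/L.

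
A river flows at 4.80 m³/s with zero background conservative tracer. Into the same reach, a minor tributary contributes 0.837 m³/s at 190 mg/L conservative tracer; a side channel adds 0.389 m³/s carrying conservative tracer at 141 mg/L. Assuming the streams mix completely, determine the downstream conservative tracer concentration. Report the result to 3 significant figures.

35.5 mg/L

Flow-weighted average: C = (4.800·0 + 0.8370·190.0 + 0.3890·141.0) / 6.026 = 213.9/6.026 = 35.49 mg/L.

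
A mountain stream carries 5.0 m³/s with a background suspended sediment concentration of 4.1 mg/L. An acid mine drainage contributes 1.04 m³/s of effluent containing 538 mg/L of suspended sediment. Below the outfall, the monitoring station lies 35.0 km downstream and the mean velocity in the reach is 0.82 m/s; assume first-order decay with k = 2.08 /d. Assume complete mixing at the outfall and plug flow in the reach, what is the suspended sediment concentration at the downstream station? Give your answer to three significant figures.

Flow-weighted average: C = (5.000·4.100 + 1.040·538.0) / 6.040 = 580.0/6.040 = 96.03 mg/L.
Travel time t = 35.0·1000 / 0.82 = 42680 s = 11.86 h.
After decay, C = 96.03 × e^(−kt) = 96.03 × 0.3579 = 34.37 mg/L.

34.4 mg/L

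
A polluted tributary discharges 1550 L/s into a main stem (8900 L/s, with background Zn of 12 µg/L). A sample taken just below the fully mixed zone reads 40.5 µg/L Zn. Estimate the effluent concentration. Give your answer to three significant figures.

204 µg/L

Mass balance: 8900·12.00 + 1550·Cₑ = 10450·40.50
→ Cₑ = (10450·40.50 − 8900·12.00) / 1550 = 204.1 µg/L.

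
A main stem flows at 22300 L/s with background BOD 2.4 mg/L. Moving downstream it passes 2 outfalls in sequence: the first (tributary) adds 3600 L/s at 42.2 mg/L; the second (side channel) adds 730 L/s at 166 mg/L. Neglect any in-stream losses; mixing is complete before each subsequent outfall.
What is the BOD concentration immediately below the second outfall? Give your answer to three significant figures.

After outfall 1: Q = 22300 + 3600 = 25900 L/s; C = (22300·2.400 + 3600·42.20)/25900 = 7.932 mg/L.
After outfall 2: Q = 25900 + 730.0 = 26630 L/s; C = (25900·7.932 + 730.0·166.0)/26630 = 12.27 mg/L.

12.3 mg/L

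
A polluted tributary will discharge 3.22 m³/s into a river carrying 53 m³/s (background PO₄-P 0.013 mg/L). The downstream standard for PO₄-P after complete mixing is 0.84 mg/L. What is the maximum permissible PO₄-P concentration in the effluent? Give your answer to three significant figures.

At the limit, (Qr·Cr + Qe·Cₑ)/(Qr + Qe) = 0.84:
Cₑ = (56.22·0.84 − 53.00·0.01300) / 3.220 = 14.45 mg/L.

14.5 mg/L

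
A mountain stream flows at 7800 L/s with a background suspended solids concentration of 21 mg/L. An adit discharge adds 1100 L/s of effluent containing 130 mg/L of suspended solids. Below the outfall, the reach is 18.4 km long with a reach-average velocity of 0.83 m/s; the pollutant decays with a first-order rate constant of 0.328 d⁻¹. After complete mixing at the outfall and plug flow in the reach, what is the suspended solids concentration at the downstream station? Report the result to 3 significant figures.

Flow-weighted average: C = (7800·21.00 + 1100·130.0) / 8900 = 306800/8900 = 34.47 mg/L.
Travel time t = 18.4·1000 / 0.83 = 22170 s = 6.158 h.
Applying C = C₀e^(−kt): 34.47 × 0.9193 = 31.69 mg/L.

31.7 mg/L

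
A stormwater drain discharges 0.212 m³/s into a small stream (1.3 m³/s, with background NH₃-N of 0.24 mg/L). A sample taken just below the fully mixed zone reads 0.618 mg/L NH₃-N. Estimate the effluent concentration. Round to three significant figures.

Mass balance: 1.300·0.2400 + 0.2120·Cₑ = 1.512·0.6180
→ Cₑ = (1.512·0.6180 − 1.300·0.2400) / 0.2120 = 2.936 mg/L.

2.94 mg/L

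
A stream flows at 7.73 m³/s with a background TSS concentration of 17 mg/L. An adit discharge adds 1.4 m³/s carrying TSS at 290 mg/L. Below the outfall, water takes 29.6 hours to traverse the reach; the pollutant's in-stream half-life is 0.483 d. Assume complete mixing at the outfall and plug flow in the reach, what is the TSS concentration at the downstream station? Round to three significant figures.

10.0 mg/L

Flow-weighted average: C = (7.730·17.00 + 1.400·290.0) / 9.130 = 537.4/9.130 = 58.86 mg/L.
Half-life 0.483 d → k = ln 2 / 0.483 = 1.435 d⁻¹.
Applying C = C₀e^(−kt): 58.86 × 0.1703 = 10.03 mg/L.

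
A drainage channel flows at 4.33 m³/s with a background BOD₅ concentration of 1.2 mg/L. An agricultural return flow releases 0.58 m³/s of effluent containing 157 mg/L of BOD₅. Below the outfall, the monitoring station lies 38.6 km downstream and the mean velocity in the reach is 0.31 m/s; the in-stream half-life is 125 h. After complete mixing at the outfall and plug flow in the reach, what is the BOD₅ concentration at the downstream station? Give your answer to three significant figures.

16.2 mg/L

Mixed concentration C = ΣQC/ΣQ = (4.330·1.200 + 0.5800·157.0) / 4.910 = 96.26/4.910 = 19.60 mg/L.
Travel time t = 38.6·1000 / 0.31 = 124500 s = 34.59 h.
Half-life 125 h → k = ln 2 / 125 = 0.005545 h⁻¹ = 0.1331 d⁻¹.
Applying C = C₀e^(−kt): 19.60 × 0.8255 = 16.18 mg/L.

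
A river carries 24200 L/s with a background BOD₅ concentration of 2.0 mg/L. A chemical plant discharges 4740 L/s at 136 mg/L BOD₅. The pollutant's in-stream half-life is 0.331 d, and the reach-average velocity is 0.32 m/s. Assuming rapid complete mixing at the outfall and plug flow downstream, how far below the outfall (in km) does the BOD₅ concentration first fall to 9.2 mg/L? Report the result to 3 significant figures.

Flow-weighted average: C = (24200·2.000 + 4740·136.0) / 28940 = 693000/28940 = 23.95 mg/L.
Half-life 0.331 d → k = ln 2 / 0.331 = 2.094 d⁻¹.
Set 23.95·exp(−k·t) = 9.2 → t = ln(23.95/9.2)/k = 39470 s = 10.96 h.
Distance = v·t = 0.32·39470 = 12630 m = 12.63 km.

12.6 km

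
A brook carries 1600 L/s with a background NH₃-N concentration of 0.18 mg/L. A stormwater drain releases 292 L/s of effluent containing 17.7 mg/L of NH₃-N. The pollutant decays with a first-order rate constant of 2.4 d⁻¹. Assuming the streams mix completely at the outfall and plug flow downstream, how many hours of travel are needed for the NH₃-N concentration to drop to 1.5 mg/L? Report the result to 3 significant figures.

Flow-weighted average: C = (1600·0.1800 + 292.0·17.70) / 1892 = 5456/1892 = 2.884 mg/L.
2.884·exp(−k·t) = 1.5 → t = ln(2.884/1.5)/k = 23530 s = 6.537 h.

6.54 h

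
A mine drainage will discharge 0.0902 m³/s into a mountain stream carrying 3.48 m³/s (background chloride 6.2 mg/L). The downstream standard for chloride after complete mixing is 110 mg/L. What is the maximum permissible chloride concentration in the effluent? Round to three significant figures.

At the limit, (Qr·Cr + Qe·Cₑ)/(Qr + Qe) = 110:
Cₑ = (3.570·110 − 3.480·6.200) / 0.09020 = 4115 mg/L.

4110 mg/L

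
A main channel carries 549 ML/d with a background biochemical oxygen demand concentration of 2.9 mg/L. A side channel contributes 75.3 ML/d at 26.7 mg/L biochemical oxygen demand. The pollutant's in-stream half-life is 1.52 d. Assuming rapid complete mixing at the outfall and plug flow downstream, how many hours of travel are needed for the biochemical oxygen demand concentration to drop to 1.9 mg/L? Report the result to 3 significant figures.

58.5 h

Mass balance: C = (549.0·2.900 + 75.30·26.70) / 624.3 = 3603/624.3 = 5.771 mg/L.
Half-life 1.52 d → k = ln 2 / 1.52 = 0.4560 d⁻¹.
5.771·exp(−k·t) = 1.9 → t = ln(5.771/1.9)/k = 210500 s = 58.47 h.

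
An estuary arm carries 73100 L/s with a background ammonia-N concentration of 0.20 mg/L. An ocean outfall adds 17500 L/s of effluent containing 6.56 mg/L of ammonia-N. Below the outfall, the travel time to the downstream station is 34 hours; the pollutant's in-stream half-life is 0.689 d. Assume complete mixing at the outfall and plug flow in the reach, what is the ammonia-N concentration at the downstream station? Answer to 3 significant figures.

Mass balance: C = (73100·0.2000 + 17500·6.560) / 90600 = 129400/90600 = 1.428 mg/L.
Half-life 0.689 d → k = ln 2 / 0.689 = 1.006 d⁻¹.
Applying C = C₀e^(−kt): 1.428 × 0.2405 = 0.3435 mg/L.

0.343 mg/L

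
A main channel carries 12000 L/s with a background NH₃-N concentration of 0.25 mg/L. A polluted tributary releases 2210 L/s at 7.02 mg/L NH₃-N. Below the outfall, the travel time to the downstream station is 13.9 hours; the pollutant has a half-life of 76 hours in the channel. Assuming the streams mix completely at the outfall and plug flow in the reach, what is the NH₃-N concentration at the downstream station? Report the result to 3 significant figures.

After mixing, C = (12000·0.2500 + 2210·7.020) / 14210 = 18510/14210 = 1.303 mg/L.
Half-life 76 h → k = ln 2 / 76 = 0.009120 h⁻¹ = 0.2189 d⁻¹.
Decay over the reach: 1.303·exp(−kt) = 1.303·0.8809 = 1.148 mg/L.

1.15 mg/L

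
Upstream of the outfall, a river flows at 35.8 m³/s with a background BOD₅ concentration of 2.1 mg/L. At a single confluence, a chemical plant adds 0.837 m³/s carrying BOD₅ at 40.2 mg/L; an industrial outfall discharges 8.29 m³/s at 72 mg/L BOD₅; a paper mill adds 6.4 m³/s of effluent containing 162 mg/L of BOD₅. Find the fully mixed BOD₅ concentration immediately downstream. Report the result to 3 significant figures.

Flow-weighted average: C = (35.80·2.100 + 0.8370·40.20 + 8.290·72.00 + 6.400·162.0) / 51.33 = 1743/51.33 = 33.95 mg/L.

33.9 mg/L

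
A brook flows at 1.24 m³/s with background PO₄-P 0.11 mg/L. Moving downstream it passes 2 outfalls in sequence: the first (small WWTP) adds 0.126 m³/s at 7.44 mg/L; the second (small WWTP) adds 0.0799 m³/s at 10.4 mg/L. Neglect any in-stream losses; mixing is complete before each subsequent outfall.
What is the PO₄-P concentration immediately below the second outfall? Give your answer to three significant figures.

Outfall 1: combined Q = 1.366 m³/s; C = (1.240·0.1100 + 0.1260·7.440)/1.366 = 0.7861 mg/L.
Outfall 2: combined Q = 1.446 m³/s; C = (1.366·0.7861 + 0.07990·10.40)/1.446 = 1.317 mg/L.

1.32 mg/L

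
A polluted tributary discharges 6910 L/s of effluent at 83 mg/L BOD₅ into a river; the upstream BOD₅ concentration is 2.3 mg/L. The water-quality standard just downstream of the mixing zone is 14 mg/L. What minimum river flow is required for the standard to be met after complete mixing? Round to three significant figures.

40800 L/s

Set C_mix = 14: (Q·2.300 + 6910·83.00) / (Q + 6910) = 14
→ Q = 6910·(83.00 − 14)/(14 − 2.300) = 40750 L/s.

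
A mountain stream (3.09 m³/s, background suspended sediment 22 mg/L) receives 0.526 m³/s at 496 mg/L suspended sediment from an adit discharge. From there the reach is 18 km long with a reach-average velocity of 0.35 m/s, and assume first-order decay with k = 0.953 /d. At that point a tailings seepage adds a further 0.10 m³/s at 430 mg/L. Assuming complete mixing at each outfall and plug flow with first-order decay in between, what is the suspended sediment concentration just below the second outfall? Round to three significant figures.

61.8 mg/L

Flow-weighted average: C = (3.090·22.00 + 0.5260·496.0) / 3.616 = 328.9/3.616 = 90.95 mg/L; combined flow 3.616 m³/s.
Travel time t = 18·1000 / 0.35 = 51430 s = 14.29 h.
Applying C = C₀e^(−kt): 90.95 × 0.5671 = 51.58 mg/L.
Second outfall: C = (3.616·51.58 + 0.1000·430.0)/3.716 = 61.76 mg/L.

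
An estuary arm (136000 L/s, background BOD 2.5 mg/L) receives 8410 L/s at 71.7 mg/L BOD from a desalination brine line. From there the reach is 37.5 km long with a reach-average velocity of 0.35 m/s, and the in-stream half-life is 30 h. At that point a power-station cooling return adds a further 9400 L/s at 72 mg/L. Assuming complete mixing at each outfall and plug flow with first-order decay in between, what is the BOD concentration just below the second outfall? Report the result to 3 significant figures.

Flow-weighted average: C = (136000·2.500 + 8410·71.70) / 144400 = 943000/144400 = 6.530 mg/L; combined flow 144400 L/s.
Travel time t = 37.5·1000 / 0.35 = 107100 s = 29.76 h.
Half-life 30 h → k = ln 2 / 30 = 0.02310 h⁻¹ = 0.5545 d⁻¹.
Decay over the reach: 6.530·exp(−kt) = 6.530·0.5028 = 3.283 mg/L.
At the second outfall, C = (144400·3.283 + 9400·72.00) / (144400 + 9400) = 7.483 mg/L.

7.48 mg/L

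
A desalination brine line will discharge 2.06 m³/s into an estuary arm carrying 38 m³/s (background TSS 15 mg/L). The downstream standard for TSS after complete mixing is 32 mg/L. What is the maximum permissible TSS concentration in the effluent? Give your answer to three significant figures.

At the limit, (Qr·Cr + Qe·Cₑ)/(Qr + Qe) = 32:
Cₑ = (40.06·32 − 38.00·15.00) / 2.060 = 345.6 mg/L.

346 mg/L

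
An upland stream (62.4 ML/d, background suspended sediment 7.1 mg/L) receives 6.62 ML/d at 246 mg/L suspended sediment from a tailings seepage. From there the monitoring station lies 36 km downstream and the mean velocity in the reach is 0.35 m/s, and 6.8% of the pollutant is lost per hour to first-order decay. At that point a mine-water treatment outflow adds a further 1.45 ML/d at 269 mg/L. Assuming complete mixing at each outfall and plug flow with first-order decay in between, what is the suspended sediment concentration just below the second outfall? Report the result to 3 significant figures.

Conservation of mass: C = (62.40·7.100 + 6.620·246.0) / 69.02 = 2072/69.02 = 30.01 mg/L; combined flow 69.02 ML/d.
Travel time t = 36·1000 / 0.35 = 102900 s = 28.57 h.
6.8%/h lost → k = −ln(1 − 0.068) = 0.07042 h⁻¹.
First-order decay: C = 30.01·exp(−k·t) = 30.01·0.1337 = 4.013 mg/L.
At the second outfall, C = (69.02·4.013 + 1.450·269.0) / (69.02 + 1.450) = 9.466 mg/L.

9.47 mg/L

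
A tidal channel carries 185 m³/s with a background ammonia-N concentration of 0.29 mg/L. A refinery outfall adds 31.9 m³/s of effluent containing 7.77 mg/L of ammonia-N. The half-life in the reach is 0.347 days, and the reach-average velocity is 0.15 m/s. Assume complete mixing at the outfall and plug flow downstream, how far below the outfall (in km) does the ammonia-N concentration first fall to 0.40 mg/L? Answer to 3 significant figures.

Mass balance: C = (185.0·0.2900 + 31.90·7.770) / 216.9 = 301.5/216.9 = 1.390 mg/L.
Half-life 0.347 d → k = ln 2 / 0.347 = 1.998 d⁻¹.
Set 1.390·exp(−k·t) = 0.40 → t = ln(1.390/0.40)/k = 53880 s = 14.97 h.
Distance = v·t = 0.15·53880 = 8082 m = 8.082 km.

8.08 km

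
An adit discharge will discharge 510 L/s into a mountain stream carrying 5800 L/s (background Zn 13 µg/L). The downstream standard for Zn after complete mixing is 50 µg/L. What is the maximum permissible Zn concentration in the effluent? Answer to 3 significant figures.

471 µg/L

At the limit, (Qr·Cr + Qe·Cₑ)/(Qr + Qe) = 50:
Cₑ = (6310·50 − 5800·13.00) / 510.0 = 470.8 µg/L.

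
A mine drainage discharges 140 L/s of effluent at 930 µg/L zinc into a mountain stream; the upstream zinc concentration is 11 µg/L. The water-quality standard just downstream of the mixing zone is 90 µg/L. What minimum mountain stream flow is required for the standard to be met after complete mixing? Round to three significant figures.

1490 L/s

Set C_mix = 90: (Q·11.00 + 140.0·930.0) / (Q + 140.0) = 90
→ Q = 140.0·(930.0 − 90)/(90 − 11.00) = 1489 L/s.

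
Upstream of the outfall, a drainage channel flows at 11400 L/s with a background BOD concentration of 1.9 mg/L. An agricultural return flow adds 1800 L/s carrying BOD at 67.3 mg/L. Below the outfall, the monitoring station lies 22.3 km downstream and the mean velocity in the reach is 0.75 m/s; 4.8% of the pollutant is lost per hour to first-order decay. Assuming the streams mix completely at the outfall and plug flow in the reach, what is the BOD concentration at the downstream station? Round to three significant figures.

Flow-weighted average: C = (11400·1.900 + 1800·67.30) / 13200 = 142800/13200 = 10.82 mg/L.
Travel time t = 22.3·1000 / 0.75 = 29730 s = 8.259 h.
4.8%/h lost → k = −ln(1 − 0.048) = 0.04919 h⁻¹.
First-order decay: C = 10.82·exp(−k·t) = 10.82·0.6661 = 7.206 mg/L.

7.21 mg/L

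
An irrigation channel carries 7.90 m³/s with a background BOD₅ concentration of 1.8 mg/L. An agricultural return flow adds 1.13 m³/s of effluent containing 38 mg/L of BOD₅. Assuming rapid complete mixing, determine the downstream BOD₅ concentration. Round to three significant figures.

Mass balance: C = (7.900·1.800 + 1.130·38.00) / 9.030 = 57.16/9.030 = 6.330 mg/L.

6.33 mg/L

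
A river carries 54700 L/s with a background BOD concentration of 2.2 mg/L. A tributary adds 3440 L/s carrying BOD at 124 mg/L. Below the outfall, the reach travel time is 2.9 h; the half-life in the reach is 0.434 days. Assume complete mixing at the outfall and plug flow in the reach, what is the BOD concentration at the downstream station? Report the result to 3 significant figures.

7.76 mg/L

Mass balance: C = (54700·2.200 + 3440·124.0) / 58140 = 546900/58140 = 9.407 mg/L.
Half-life 0.434 d → k = ln 2 / 0.434 = 1.597 d⁻¹.
Decay over the reach: 9.407·exp(−kt) = 9.407·0.8245 = 7.756 mg/L.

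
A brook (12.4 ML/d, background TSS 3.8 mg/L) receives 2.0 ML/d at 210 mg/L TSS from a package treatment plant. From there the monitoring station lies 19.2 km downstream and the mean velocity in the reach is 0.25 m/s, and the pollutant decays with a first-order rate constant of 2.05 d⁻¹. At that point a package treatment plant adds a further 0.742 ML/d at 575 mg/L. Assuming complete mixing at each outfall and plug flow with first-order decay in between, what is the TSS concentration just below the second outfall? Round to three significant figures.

33.2 mg/L

Flow-weighted average: C = (12.40·3.800 + 2.000·210.0) / 14.40 = 467.1/14.40 = 32.44 mg/L; combined flow 14.40 ML/d.
Travel time t = 19.2·1000 / 0.25 = 76800 s = 21.33 h.
Decay over the reach: 32.44·exp(−kt) = 32.44·0.1617 = 5.244 mg/L.
At the second outfall, C = (14.40·5.244 + 0.7420·575.0) / (14.40 + 0.7420) = 33.16 mg/L.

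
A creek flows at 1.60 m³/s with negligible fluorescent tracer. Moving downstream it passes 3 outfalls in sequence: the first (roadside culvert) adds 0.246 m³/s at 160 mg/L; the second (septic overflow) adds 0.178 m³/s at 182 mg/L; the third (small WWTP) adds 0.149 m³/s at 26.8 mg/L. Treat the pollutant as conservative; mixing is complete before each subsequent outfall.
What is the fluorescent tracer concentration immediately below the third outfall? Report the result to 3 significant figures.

34.9 mg/L

Below outfall 1: Q → 1.846 m³/s, C = (1.600·0 + 0.2460·160.0)/1.846 = 21.32 mg/L.
Below outfall 2: Q → 2.024 m³/s, C = (1.846·21.32 + 0.1780·182.0)/2.024 = 35.45 mg/L.
Below outfall 3: Q → 2.173 m³/s, C = (2.024·35.45 + 0.1490·26.80)/2.173 = 34.86 mg/L.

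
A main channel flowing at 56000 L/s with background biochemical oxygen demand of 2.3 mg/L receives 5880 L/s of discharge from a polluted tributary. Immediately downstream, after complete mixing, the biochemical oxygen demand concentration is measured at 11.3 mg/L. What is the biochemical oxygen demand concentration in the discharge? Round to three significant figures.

Mass balance: 56000·2.300 + 5880·Cₑ = 61880·11.30
→ Cₑ = (61880·11.30 − 56000·2.300) / 5880 = 97.01 mg/L.

97.0 mg/L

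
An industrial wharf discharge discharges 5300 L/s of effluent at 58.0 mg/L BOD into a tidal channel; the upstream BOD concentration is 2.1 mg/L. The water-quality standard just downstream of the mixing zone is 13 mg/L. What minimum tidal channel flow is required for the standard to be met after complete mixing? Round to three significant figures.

Set C_mix = 13: (Q·2.100 + 5300·58.00) / (Q + 5300) = 13
→ Q = 5300·(58.00 − 13)/(13 − 2.100) = 21880 L/s.

21900 L/s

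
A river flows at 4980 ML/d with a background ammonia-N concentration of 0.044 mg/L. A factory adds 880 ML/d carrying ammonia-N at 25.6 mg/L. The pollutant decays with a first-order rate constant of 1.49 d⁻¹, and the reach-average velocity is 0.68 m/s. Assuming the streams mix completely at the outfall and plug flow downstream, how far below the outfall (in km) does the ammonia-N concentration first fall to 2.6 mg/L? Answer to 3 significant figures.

Flow-weighted average: C = (4980·0.04400 + 880.0·25.60) / 5860 = 22750/5860 = 3.882 mg/L.
Set 3.882·exp(−k·t) = 2.6 → t = ln(3.882/2.6)/k = 23240 s = 6.455 h.
Distance = v·t = 0.68·23240 = 15800 m = 15.80 km.

15.8 km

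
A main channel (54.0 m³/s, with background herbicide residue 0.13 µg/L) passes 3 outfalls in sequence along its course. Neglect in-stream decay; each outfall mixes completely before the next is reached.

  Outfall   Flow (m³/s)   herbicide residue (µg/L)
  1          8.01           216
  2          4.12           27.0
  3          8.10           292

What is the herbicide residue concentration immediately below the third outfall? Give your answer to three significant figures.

56.8 µg/L

Outfall 1: combined Q = 62.01 m³/s; C = (54.00·0.1300 + 8.010·216.0)/62.01 = 28.01 µg/L.
Outfall 2: combined Q = 66.13 m³/s; C = (62.01·28.01 + 4.120·27.00)/66.13 = 27.95 µg/L.
Outfall 3: combined Q = 74.23 m³/s; C = (66.13·27.95 + 8.100·292.0)/74.23 = 56.76 µg/L.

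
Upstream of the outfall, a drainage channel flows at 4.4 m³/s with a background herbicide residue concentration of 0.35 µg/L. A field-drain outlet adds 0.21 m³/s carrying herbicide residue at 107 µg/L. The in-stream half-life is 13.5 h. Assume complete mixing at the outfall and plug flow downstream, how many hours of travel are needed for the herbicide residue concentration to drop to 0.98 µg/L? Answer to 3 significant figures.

Flow-weighted average: C = (4.400·0.3500 + 0.2100·107.0) / 4.610 = 24.01/4.610 = 5.208 µg/L.
Half-life 13.5 h → k = ln 2 / 13.5 = 0.05134 h⁻¹ = 1.232 d⁻¹.
5.208·exp(−k·t) = 0.98 → t = ln(5.208/0.98)/k = 117100 s = 32.53 h.

32.5 h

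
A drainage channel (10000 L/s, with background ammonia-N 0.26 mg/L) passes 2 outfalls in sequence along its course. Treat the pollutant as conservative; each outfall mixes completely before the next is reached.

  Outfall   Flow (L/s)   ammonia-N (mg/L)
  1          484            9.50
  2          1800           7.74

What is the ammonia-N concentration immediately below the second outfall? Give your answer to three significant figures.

1.72 mg/L

After outfall 1: Q = 10000 + 484.0 = 10480 L/s; C = (10000·0.2600 + 484.0·9.500)/10480 = 0.6866 mg/L.
After outfall 2: Q = 10480 + 1800 = 12280 L/s; C = (10480·0.6866 + 1800·7.740)/12280 = 1.720 mg/L.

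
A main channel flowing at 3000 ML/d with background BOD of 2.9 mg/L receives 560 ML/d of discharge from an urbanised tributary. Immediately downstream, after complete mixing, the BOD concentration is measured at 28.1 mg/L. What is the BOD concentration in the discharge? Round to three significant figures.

Mass balance: 3000·2.900 + 560.0·Cₑ = 3560·28.10
→ Cₑ = (3560·28.10 − 3000·2.900) / 560.0 = 163.1 mg/L.

163 mg/L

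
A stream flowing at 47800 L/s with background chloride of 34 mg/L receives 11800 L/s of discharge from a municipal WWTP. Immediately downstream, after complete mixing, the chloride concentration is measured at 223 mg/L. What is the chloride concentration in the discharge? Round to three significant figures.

989 mg/L

Mass balance: 47800·34.00 + 11800·Cₑ = 59600·223.0
→ Cₑ = (59600·223.0 − 47800·34.00) / 11800 = 988.6 mg/L.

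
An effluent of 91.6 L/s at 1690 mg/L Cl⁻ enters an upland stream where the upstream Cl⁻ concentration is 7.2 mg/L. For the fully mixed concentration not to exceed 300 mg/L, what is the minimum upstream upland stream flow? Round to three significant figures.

Set C_mix = 300: (Q·7.200 + 91.60·1690) / (Q + 91.60) = 300
→ Q = 91.60·(1690 − 300)/(300 − 7.200) = 434.8 L/s.

435 L/s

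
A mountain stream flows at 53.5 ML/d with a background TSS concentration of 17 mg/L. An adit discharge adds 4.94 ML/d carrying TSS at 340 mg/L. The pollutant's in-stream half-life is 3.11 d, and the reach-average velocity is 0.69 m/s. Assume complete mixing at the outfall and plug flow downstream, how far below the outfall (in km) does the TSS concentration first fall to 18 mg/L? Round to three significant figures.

241 km

Mass balance: C = (53.50·17.00 + 4.940·340.0) / 58.44 = 2589/58.44 = 44.30 mg/L.
Half-life 3.11 d → k = ln 2 / 3.11 = 0.2229 d⁻¹.
Set 44.30·exp(−k·t) = 18 → t = ln(44.30/18)/k = 349200 s = 96.99 h.
Distance = v·t = 0.69·349200 = 240900 m = 240.9 km.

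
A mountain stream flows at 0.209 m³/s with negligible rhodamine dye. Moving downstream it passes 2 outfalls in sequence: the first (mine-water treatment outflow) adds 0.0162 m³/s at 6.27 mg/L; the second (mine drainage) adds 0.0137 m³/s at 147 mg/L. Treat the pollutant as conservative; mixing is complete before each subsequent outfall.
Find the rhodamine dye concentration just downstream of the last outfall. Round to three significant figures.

After outfall 1: Q = 0.2090 + 0.01620 = 0.2252 m³/s; C = (0.2090·0 + 0.01620·6.270)/0.2252 = 0.4510 mg/L.
After outfall 2: Q = 0.2252 + 0.01370 = 0.2389 m³/s; C = (0.2252·0.4510 + 0.01370·147.0)/0.2389 = 8.855 mg/L.

8.86 mg/L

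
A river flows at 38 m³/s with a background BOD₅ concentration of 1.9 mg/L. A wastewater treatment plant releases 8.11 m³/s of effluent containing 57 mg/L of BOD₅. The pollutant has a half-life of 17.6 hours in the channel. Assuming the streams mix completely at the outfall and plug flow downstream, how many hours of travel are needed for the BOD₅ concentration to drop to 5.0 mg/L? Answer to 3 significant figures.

Conservation of mass: C = (38.00·1.900 + 8.110·57.00) / 46.11 = 534.5/46.11 = 11.59 mg/L.
Half-life 17.6 h → k = ln 2 / 17.6 = 0.03938 h⁻¹ = 0.9452 d⁻¹.
11.59·exp(−k·t) = 5.0 → t = ln(11.59/5.0)/k = 76860 s = 21.35 h.

21.3 h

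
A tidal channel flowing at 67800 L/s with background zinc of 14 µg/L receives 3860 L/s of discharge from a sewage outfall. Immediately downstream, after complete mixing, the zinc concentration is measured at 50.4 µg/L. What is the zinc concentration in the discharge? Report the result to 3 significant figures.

Mass balance: 67800·14.00 + 3860·Cₑ = 71660·50.40
→ Cₑ = (71660·50.40 − 67800·14.00) / 3860 = 689.8 µg/L.

690 µg/L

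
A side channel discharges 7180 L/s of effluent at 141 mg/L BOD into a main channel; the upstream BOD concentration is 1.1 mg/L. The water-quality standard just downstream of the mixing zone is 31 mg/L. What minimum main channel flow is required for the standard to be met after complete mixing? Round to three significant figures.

26400 L/s

Set C_mix = 31: (Q·1.100 + 7180·141.0) / (Q + 7180) = 31
→ Q = 7180·(141.0 − 31)/(31 − 1.100) = 26410 L/s.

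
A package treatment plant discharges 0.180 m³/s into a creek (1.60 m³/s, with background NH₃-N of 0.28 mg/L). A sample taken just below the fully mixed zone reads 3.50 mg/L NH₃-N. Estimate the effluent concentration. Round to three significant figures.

32.1 mg/L

Mass balance: 1.600·0.2800 + 0.1800·Cₑ = 1.780·3.500
→ Cₑ = (1.780·3.500 − 1.600·0.2800) / 0.1800 = 32.12 mg/L.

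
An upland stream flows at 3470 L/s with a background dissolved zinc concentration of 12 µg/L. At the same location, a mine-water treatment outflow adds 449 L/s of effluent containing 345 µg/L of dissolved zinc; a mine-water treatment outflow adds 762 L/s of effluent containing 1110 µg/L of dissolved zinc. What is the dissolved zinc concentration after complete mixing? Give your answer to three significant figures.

223 µg/L

Flow-weighted average: C = (3470·12.00 + 449.0·345.0 + 762.0·1110) / 4681 = 1042000/4681 = 222.7 µg/L.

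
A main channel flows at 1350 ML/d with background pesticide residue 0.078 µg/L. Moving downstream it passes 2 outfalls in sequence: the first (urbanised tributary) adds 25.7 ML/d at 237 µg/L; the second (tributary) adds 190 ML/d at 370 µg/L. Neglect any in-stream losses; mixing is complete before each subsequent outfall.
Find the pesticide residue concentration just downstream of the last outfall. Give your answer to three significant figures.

Below outfall 1: Q → 1376 ML/d, C = (1350·0.07800 + 25.70·237.0)/1376 = 4.504 µg/L.
Below outfall 2: Q → 1566 ML/d, C = (1376·4.504 + 190.0·370.0)/1566 = 48.86 µg/L.

48.9 µg/L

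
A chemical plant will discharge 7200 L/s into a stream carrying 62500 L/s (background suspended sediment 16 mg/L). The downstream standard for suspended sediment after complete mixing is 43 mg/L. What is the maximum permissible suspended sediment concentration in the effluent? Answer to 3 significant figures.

At the limit, (Qr·Cr + Qe·Cₑ)/(Qr + Qe) = 43:
Cₑ = (69700·43 − 62500·16.00) / 7200 = 277.4 mg/L.

277 mg/L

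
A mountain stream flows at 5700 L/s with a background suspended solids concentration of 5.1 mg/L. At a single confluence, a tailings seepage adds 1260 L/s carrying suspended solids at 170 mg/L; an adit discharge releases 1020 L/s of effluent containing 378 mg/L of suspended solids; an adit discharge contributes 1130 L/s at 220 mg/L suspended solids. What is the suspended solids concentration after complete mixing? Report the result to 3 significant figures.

96.3 mg/L

Mixed concentration C = ΣQC/ΣQ = (5700·5.100 + 1260·170.0 + 1020·378.0 + 1130·220.0) / 9110 = 877400/9110 = 96.32 mg/L.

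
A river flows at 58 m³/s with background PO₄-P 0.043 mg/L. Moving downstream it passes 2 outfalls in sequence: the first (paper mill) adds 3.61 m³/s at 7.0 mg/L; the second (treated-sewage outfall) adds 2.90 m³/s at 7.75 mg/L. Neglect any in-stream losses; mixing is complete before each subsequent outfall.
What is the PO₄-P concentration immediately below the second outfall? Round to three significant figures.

0.779 mg/L

Below outfall 1: Q → 61.61 m³/s, C = (58.00·0.04300 + 3.610·7.000)/61.61 = 0.4506 mg/L.
Below outfall 2: Q → 64.51 m³/s, C = (61.61·0.4506 + 2.900·7.750)/64.51 = 0.7788 mg/L.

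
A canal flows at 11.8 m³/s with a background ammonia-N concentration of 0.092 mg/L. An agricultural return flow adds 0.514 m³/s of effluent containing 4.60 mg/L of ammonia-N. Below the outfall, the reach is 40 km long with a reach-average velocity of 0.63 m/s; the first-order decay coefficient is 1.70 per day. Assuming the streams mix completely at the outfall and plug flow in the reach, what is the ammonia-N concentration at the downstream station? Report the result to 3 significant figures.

0.0803 mg/L

After mixing, C = (11.80·0.09200 + 0.5140·4.600) / 12.31 = 3.450/12.31 = 0.2802 mg/L.
Travel time t = 40·1000 / 0.63 = 63490 s = 17.64 h.
Decay over the reach: 0.2802·exp(−kt) = 0.2802·0.2867 = 0.08033 mg/L.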